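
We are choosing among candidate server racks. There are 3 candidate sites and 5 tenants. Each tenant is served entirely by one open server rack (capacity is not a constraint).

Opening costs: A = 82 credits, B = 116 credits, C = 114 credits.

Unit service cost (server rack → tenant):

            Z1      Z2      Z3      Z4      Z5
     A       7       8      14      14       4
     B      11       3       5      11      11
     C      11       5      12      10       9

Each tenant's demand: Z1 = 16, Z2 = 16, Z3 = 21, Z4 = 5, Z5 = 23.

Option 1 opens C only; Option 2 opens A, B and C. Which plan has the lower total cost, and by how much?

Option 1: {C}: Z1→C 11·16=176, Z2→C 5·16=80, Z3→C 12·21=252, Z4→C 10·5=50, Z5→C 9·23=207. Service 765; fixed 114; total 879.
Option 2: {A, B, C}: Z1→A 7·16=112, Z2→B 3·16=48, Z3→B 5·21=105, Z4→C 10·5=50, Z5→A 4·23=92. Service 407; fixed 312; total 719.
Difference: |879 − 719| = 160.

Option 2 is cheaper by 160.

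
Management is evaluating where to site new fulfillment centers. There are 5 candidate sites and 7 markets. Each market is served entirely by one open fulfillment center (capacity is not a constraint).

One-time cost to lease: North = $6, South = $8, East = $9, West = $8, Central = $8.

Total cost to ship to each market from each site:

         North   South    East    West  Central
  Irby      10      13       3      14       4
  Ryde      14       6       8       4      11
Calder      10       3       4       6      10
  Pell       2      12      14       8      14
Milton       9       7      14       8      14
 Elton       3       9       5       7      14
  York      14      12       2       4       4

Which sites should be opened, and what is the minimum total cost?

For any fixed open set, each market goes to its cheapest open site; total = fixed + service.
{North, East}: Irby→East 3, Ryde→East 8, Calder→East 4, Pell→North 2, Milton→North 9, Elton→North 3, York→East 2. Service 31; fixed 15; total 46.
{North, South, East}: Irby→East 3, Ryde→South 6, Calder→South 3, Pell→North 2, Milton→South 7, Elton→North 3, York→East 2. Service 26; fixed 23; total 49.
{North, East, West}: Irby→East 3, Ryde→West 4, Calder→East 4, Pell→North 2, Milton→West 8, Elton→North 3, York→East 2. Service 26; fixed 23; total 49.
{North, South, East, West, Central}: Irby→East 3, Ryde→West 4, Calder→South 3, Pell→North 2, Milton→South 7, Elton→North 3, York→East 2. Service 24; fixed 39; total 63.
No other subset beats 46.

Open North and East; minimum total cost 46.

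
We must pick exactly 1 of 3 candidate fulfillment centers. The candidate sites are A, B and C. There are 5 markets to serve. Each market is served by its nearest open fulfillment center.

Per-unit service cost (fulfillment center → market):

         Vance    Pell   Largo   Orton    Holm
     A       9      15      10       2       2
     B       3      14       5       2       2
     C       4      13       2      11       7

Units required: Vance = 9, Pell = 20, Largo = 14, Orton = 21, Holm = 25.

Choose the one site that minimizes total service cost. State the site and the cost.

With exactly 1 open, each market uses its cheapest among the chosen.
{B}: Vance→B 3·9=27, Pell→B 14·20=280, Largo→B 5·14=70, Orton→B 2·21=42, Holm→B 2·25=50. Service cost 469.
{A}: service cost 613
{C}: service cost 730
Among all 3 size-1 choices, {B} is lowest.

Choose B only; total service cost 469.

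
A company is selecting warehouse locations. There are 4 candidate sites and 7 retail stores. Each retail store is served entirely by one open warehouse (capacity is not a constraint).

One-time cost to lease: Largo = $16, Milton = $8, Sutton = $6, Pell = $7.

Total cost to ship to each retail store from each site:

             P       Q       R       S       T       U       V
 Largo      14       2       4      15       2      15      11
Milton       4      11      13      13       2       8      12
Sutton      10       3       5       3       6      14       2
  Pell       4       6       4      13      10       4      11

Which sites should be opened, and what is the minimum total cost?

Open Sutton and Pell; minimum total cost 39.

For any fixed open set, each retail store goes to its cheapest open site; total = fixed + service.
{Sutton, Pell}: P→Pell 4, Q→Sutton 3, R→Pell 4, S→Sutton 3, T→Sutton 6, U→Pell 4, V→Sutton 2. Service 26; fixed 13; total 39.
{Milton, Sutton}: P→Milton 4, Q→Sutton 3, R→Sutton 5, S→Sutton 3, T→Milton 2, U→Milton 8, V→Sutton 2. Service 27; fixed 14; total 41.
{Milton, Sutton, Pell}: service 22 + fixed 21 = 43
{Largo, Milton, Sutton, Pell}: P→Milton 4, Q→Largo 2, R→Largo 4, S→Sutton 3, T→Largo 2, U→Pell 4, V→Sutton 2. Service 21; fixed 37; total 58.
No other subset beats 39.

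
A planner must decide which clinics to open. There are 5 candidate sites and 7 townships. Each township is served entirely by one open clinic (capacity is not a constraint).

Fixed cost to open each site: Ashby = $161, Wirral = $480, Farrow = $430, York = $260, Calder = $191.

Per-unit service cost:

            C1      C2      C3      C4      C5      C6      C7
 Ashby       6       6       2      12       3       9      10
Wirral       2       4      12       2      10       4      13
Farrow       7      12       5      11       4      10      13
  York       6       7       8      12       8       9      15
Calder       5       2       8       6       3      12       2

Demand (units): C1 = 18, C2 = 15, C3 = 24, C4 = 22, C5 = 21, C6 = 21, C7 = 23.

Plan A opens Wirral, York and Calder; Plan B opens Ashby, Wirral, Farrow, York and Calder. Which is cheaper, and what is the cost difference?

Plan A: {Wirral, York, Calder}: C1→Wirral 2·18=36, C2→Calder 2·15=30, C3→York 8·24=192, C4→Wirral 2·22=44, C5→Calder 3·21=63, C6→Wirral 4·21=84, C7→Calder 2·23=46. Service 495; fixed 931; total 1426.
Plan B: {Ashby, Wirral, Farrow, York, Calder}: C1→Wirral 2·18=36, C2→Calder 2·15=30, C3→Ashby 2·24=48, C4→Wirral 2·22=44, C5→Ashby 3·21=63, C6→Wirral 4·21=84, C7→Calder 2·23=46. Service 351; fixed 1522; total 1873.
Difference: |1426 − 1873| = 447.

Plan A is cheaper by 447.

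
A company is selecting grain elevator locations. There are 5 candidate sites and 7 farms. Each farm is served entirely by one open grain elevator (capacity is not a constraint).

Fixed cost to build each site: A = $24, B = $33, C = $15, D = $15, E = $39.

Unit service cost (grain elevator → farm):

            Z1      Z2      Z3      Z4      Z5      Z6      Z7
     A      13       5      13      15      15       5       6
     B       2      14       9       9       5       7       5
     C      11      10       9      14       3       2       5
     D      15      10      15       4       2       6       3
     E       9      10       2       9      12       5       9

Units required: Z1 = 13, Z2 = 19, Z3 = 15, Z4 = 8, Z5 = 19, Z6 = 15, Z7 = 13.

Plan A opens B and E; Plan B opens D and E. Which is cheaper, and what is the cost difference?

Plan B is cheaper by 50.

Plan A: {B, E}: Z1→B 2·13=26, Z2→E 10·19=190, Z3→E 2·15=30, Z4→B 9·8=72, Z5→B 5·19=95, Z6→E 5·15=75, Z7→B 5·13=65. Service 553; fixed 72; total 625.
Plan B: {D, E}: Z1→E 9·13=117, Z2→D 10·19=190, Z3→E 2·15=30, Z4→D 4·8=32, Z5→D 2·19=38, Z6→E 5·15=75, Z7→D 3·13=39. Service 521; fixed 54; total 575.
Difference: |625 − 575| = 50.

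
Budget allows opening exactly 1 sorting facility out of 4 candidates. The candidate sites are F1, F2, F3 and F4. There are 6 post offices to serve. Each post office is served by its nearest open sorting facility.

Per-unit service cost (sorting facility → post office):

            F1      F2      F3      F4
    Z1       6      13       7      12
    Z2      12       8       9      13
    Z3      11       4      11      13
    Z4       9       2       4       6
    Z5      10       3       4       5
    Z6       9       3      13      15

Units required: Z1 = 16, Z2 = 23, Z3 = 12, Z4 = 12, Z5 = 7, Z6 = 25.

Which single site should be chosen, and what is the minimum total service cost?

Choose F2 only; total service cost 560.

With exactly 1 open, each post office uses its cheapest among the chosen.
{F2}: Z1→F2 13·16=208, Z2→F2 8·23=184, Z3→F2 4·12=48, Z4→F2 2·12=24, Z5→F2 3·7=21, Z6→F2 3·25=75. Service cost 560.
{F3}: service cost 852
{F1}: service cost 907
Among all 4 size-1 choices, {F2} is lowest.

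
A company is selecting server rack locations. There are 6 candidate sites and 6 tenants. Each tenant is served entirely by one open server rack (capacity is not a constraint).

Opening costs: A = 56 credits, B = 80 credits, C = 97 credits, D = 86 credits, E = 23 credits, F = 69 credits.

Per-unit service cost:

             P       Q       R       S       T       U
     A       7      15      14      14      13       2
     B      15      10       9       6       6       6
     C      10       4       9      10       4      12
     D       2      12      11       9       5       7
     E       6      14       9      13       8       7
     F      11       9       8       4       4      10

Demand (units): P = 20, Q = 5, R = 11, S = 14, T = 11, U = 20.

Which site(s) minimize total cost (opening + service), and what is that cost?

Open A, D and F; minimum total cost 524.

For any fixed open set, each tenant goes to its cheapest open site; total = fixed + service.
{A, D, F}: P→D 2·20=40, Q→F 9·5=45, R→F 8·11=88, S→F 4·14=56, T→F 4·11=44, U→A 2·20=40. Service 313; fixed 211; total 524.
{A, F}: service 413 + fixed 125 = 538
{A, E, F}: service 393 + fixed 148 = 541
{A, B, C, D, E, F}: P→D 2·20=40, Q→C 4·5=20, R→F 8·11=88, S→F 4·14=56, T→C 4·11=44, U→A 2·20=40. Service 288; fixed 411; total 699.
No other subset beats 524.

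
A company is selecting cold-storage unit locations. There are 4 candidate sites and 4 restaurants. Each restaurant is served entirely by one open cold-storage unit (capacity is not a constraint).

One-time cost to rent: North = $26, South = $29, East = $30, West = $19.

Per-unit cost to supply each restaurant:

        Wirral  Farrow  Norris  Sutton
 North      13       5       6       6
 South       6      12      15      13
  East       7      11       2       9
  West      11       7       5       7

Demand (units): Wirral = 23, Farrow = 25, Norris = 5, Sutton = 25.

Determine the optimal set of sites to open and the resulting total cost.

Open North and South; minimum total cost 498.

For any fixed open set, each restaurant goes to its cheapest open site; total = fixed + service.
{North, South}: Wirral→South 6·23=138, Farrow→North 5·25=125, Norris→North 6·5=30, Sutton→North 6·25=150. Service 443; fixed 55; total 498.
{North, East}: service 446 + fixed 56 = 502
{North, South, East}: Wirral→South 6·23=138, Farrow→North 5·25=125, Norris→East 2·5=10, Sutton→North 6·25=150. Service 423; fixed 85; total 508.
{North, South, East, West}: service 423 + fixed 104 = 527
No other subset beats 498.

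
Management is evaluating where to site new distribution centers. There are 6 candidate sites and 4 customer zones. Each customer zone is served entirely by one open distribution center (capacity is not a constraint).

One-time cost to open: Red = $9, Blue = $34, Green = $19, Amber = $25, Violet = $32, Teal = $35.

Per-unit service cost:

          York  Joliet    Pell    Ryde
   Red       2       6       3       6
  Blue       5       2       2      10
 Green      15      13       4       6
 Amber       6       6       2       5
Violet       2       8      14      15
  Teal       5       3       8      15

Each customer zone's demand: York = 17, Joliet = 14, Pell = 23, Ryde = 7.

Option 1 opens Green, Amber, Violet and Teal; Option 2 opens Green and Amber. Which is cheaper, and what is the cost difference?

Option 1: {Green, Amber, Violet, Teal}: York→Violet 2·17=34, Joliet→Teal 3·14=42, Pell→Amber 2·23=46, Ryde→Amber 5·7=35. Service 157; fixed 111; total 268.
Option 2: {Green, Amber}: York→Amber 6·17=102, Joliet→Amber 6·14=84, Pell→Amber 2·23=46, Ryde→Amber 5·7=35. Service 267; fixed 44; total 311.
Difference: |268 − 311| = 43.

Option 1 is cheaper by 43.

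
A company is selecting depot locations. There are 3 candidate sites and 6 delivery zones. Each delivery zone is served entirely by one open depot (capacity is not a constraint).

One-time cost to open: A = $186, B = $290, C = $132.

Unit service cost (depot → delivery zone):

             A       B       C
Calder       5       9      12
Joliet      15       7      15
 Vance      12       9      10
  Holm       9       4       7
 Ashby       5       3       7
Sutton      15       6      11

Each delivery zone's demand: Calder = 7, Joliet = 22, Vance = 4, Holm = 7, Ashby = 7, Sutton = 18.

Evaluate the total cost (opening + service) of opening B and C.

Each delivery zone is assigned to its cheapest site among the open ones.
{B, C}: Calder→B 9·7=63, Joliet→B 7·22=154, Vance→B 9·4=36, Holm→B 4·7=28, Ashby→B 3·7=21, Sutton→B 6·18=108. Service 410; fixed 422; total 832.

Total cost: 832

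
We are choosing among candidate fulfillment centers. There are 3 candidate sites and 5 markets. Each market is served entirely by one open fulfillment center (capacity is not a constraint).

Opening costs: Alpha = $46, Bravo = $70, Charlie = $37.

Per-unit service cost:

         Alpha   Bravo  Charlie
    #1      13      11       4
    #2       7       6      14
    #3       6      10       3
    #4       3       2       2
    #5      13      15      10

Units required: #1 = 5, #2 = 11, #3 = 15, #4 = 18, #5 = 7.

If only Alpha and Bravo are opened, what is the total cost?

Total cost: 454

Each market is assigned to its cheapest site among the open ones.
{Alpha, Bravo}: #1→Bravo 11·5=55, #2→Bravo 6·11=66, #3→Alpha 6·15=90, #4→Bravo 2·18=36, #5→Alpha 13·7=91. Service 338; fixed 116; total 454.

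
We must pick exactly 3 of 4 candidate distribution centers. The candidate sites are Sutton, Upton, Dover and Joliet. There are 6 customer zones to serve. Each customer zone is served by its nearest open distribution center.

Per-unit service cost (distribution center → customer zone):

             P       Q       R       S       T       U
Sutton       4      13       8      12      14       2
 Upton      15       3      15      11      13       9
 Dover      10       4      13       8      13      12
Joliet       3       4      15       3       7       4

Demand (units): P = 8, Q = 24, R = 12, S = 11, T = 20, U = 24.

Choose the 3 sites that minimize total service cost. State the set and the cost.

Choose Sutton, Upton and Joliet; total service cost 413.

With exactly 3 open, each customer zone uses its cheapest among the chosen.
{Sutton, Upton, Joliet}: P→Joliet 3·8=24, Q→Upton 3·24=72, R→Sutton 8·12=96, S→Joliet 3·11=33, T→Joliet 7·20=140, U→Sutton 2·24=48. Service cost 413.
{Sutton, Dover, Joliet}: service cost 437
{Upton, Dover, Joliet}: service cost 521
Among all 4 size-3 choices, {Sutton, Upton, Joliet} is lowest.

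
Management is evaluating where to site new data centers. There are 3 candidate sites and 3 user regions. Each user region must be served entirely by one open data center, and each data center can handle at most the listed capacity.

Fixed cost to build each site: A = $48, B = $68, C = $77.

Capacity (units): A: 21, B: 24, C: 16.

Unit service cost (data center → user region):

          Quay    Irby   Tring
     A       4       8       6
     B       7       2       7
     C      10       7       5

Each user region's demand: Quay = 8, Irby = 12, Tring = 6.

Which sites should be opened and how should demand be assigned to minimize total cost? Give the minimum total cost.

Minimum total cost: 208

Open {A, B}: Quay→A 4·8=32, Irby→B 2·12=24, Tring→A 6·6=36.
Loads: A carries 14/21, B carries 12/24. Service 92; fixed 116; total 208.
Next best feasible plan costs 214.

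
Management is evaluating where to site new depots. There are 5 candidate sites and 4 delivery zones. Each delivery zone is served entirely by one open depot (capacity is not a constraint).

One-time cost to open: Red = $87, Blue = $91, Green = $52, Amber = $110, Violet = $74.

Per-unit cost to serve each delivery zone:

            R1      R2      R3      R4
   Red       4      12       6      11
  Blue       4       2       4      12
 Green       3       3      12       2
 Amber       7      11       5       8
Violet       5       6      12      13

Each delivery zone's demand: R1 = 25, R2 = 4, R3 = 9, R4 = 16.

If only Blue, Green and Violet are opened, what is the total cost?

Each delivery zone is assigned to its cheapest site among the open ones.
{Blue, Green, Violet}: R1→Green 3·25=75, R2→Blue 2·4=8, R3→Blue 4·9=36, R4→Green 2·16=32. Service 151; fixed 217; total 368.

Total cost: 368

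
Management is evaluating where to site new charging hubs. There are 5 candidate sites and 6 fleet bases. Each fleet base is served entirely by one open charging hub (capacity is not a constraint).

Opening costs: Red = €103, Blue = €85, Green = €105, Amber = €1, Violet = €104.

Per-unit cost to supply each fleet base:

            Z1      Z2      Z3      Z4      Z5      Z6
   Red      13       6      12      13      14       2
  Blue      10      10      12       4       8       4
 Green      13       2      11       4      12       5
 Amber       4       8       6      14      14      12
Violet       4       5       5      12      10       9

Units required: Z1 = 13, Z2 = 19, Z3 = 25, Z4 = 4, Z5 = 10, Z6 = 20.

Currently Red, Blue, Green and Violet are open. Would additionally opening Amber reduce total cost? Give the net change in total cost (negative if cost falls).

No — net change +1 (cost rises by 1).

Current service cost with {Red, Blue, Green, Violet}: 351.
Adding Amber: each fleet base re-picks its cheapest; new service cost 351, saving 0.
Extra fixed cost: 1. Net change = 1 − 0 = 1.
(Totals: 748 → 749.)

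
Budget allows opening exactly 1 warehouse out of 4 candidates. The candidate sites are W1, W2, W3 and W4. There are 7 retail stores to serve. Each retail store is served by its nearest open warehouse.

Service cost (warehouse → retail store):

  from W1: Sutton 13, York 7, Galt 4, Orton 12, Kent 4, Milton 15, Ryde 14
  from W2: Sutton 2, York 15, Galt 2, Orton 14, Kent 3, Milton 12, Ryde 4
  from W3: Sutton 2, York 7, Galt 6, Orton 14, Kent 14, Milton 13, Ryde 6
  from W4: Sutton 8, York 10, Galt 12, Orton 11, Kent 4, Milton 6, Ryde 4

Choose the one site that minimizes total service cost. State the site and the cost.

Choose W2 only; total service cost 52.

With exactly 1 open, each retail store uses its cheapest among the chosen.
{W2}: Sutton→W2 2, York→W2 15, Galt→W2 2, Orton→W2 14, Kent→W2 3, Milton→W2 12, Ryde→W2 4. Service cost 52.
{W4}: service cost 55
{W3}: service cost 62
Among all 4 size-1 choices, {W2} is lowest.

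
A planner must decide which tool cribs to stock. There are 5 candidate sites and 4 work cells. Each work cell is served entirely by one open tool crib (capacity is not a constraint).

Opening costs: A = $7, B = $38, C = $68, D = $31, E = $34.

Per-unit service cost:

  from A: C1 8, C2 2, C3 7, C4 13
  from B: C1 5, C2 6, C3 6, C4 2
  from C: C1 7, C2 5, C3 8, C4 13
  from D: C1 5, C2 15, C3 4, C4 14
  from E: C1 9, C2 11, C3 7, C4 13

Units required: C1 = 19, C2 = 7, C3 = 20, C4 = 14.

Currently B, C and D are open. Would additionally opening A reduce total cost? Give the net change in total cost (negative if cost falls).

Current service cost with {B, C, D}: 238.
Adding A: each work cell re-picks its cheapest; new service cost 217, saving 21.
Extra fixed cost: 7. Net change = 7 − 21 = -14.
(Totals: 375 → 361.)

Yes — net change −14 (cost falls by 14).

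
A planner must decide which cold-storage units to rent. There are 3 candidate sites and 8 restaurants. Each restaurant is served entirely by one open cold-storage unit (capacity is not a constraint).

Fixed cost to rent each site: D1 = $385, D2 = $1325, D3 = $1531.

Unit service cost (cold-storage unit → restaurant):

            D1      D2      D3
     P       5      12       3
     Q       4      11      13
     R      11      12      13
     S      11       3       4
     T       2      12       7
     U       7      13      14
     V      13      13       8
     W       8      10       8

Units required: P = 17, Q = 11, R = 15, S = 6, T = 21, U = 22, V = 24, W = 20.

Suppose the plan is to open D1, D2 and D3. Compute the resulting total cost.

Total cost: 4067

Each restaurant is assigned to its cheapest site among the open ones.
{D1, D2, D3}: P→D3 3·17=51, Q→D1 4·11=44, R→D1 11·15=165, S→D2 3·6=18, T→D1 2·21=42, U→D1 7·22=154, V→D3 8·24=192, W→D1 8·20=160. Service 826; fixed 3241; total 4067.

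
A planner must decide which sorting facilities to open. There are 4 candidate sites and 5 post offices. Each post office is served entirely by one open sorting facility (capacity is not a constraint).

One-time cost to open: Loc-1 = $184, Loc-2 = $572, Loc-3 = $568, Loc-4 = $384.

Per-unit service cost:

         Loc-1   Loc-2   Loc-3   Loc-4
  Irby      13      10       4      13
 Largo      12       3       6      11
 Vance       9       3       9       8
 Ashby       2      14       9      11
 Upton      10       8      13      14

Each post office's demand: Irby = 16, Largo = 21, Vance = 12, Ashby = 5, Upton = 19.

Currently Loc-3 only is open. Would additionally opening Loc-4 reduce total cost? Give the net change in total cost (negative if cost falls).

Current service cost with {Loc-3}: 590.
Adding Loc-4: each post office re-picks its cheapest; new service cost 578, saving 12.
Extra fixed cost: 384. Net change = 384 − 12 = 372.
(Totals: 1158 → 1530.)

No — net change +372 (cost rises by 372).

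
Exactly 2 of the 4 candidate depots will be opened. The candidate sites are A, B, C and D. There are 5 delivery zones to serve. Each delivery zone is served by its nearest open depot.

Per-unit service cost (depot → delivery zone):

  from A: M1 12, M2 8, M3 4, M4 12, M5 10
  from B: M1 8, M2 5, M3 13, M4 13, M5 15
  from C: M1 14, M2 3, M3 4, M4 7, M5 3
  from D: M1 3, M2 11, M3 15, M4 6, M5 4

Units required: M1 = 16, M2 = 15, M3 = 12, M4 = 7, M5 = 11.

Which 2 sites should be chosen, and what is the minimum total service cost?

With exactly 2 open, each delivery zone uses its cheapest among the chosen.
{C, D}: M1→D 3·16=48, M2→C 3·15=45, M3→C 4·12=48, M4→D 6·7=42, M5→C 3·11=33. Service cost 216.
{A, D}: service cost 302
{B, C}: service cost 303
Among all 6 size-2 choices, {C, D} is lowest.

Choose C and D; total service cost 216.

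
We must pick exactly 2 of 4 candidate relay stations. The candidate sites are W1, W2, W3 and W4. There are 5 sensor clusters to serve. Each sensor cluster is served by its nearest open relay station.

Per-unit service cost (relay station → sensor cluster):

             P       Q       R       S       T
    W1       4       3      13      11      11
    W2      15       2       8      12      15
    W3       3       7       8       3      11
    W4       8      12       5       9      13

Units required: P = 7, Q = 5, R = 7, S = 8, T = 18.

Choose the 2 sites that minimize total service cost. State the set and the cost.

Choose W2 and W3; total service cost 309.

With exactly 2 open, each sensor cluster uses its cheapest among the chosen.
{W2, W3}: P→W3 3·7=21, Q→W2 2·5=10, R→W2 8·7=56, S→W3 3·8=24, T→W3 11·18=198. Service cost 309.
{W3, W4}: service cost 313
{W1, W3}: service cost 314
Among all 6 size-2 choices, {W2, W3} is lowest.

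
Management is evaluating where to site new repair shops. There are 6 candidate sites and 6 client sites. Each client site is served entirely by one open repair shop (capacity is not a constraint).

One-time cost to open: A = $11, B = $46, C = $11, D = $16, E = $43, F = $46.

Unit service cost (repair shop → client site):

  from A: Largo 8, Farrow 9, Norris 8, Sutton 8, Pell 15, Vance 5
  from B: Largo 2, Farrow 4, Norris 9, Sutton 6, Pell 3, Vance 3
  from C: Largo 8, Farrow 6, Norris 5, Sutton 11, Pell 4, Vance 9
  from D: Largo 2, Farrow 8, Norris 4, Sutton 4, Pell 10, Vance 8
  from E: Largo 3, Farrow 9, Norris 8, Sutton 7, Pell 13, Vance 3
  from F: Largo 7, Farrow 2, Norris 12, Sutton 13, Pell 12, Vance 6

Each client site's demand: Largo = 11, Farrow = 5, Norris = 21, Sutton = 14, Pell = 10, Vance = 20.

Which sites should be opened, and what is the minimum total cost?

For any fixed open set, each client site goes to its cheapest open site; total = fixed + service.
{B, D}: Largo→B 2·11=22, Farrow→B 4·5=20, Norris→D 4·21=84, Sutton→D 4·14=56, Pell→B 3·10=30, Vance→B 3·20=60. Service 272; fixed 62; total 334.
{A, B, D}: service 272 + fixed 73 = 345
{B, C, D}: Largo→B 2·11=22, Farrow→B 4·5=20, Norris→D 4·21=84, Sutton→D 4·14=56, Pell→B 3·10=30, Vance→B 3·20=60. Service 272; fixed 73; total 345.
{A, B, C, D, E, F}: service 262 + fixed 173 = 435
No other subset beats 334.

Open B and D; minimum total cost 334.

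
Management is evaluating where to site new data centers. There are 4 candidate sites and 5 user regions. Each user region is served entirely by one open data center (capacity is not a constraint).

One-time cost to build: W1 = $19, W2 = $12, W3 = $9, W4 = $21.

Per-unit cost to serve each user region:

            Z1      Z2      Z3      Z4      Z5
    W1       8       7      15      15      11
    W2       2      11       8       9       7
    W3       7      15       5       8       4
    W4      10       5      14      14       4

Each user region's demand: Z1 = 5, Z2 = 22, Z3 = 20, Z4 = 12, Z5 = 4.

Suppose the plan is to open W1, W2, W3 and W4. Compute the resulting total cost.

Each user region is assigned to its cheapest site among the open ones.
{W1, W2, W3, W4}: Z1→W2 2·5=10, Z2→W4 5·22=110, Z3→W3 5·20=100, Z4→W3 8·12=96, Z5→W3 4·4=16. Service 332; fixed 61; total 393.

Total cost: 393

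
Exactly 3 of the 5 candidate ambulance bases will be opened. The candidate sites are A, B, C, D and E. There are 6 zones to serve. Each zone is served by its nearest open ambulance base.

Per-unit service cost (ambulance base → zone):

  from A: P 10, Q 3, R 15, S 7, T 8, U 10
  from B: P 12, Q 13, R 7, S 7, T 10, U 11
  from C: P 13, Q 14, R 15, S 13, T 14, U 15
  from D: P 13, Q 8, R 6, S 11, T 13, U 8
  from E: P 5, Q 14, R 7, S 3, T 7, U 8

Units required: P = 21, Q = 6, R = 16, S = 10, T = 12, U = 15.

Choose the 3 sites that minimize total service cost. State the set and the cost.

Choose A, D and E; total service cost 453.

With exactly 3 open, each zone uses its cheapest among the chosen.
{A, D, E}: P→E 5·21=105, Q→A 3·6=18, R→D 6·16=96, S→E 3·10=30, T→E 7·12=84, U→D 8·15=120. Service cost 453.
{A, B, E}: service cost 469
{A, C, E}: service cost 469
Among all 10 size-3 choices, {A, D, E} is lowest.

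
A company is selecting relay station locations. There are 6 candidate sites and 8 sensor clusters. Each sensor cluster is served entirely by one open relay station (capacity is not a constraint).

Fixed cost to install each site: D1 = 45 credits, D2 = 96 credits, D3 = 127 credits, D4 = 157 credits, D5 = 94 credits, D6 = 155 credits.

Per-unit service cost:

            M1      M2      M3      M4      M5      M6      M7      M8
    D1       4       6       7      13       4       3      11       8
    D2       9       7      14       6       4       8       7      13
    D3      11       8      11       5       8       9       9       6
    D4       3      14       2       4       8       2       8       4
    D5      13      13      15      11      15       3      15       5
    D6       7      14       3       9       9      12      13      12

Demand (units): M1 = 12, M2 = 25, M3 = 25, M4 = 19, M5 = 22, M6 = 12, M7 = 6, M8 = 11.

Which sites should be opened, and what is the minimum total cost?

For any fixed open set, each sensor cluster goes to its cheapest open site; total = fixed + service.
{D1, D4}: M1→D4 3·12=36, M2→D1 6·25=150, M3→D4 2·25=50, M4→D4 4·19=76, M5→D1 4·22=88, M6→D4 2·12=24, M7→D4 8·6=48, M8→D4 4·11=44. Service 516; fixed 202; total 718.
{D2, D4}: service 535 + fixed 253 = 788
{D1, D2, D4}: service 510 + fixed 298 = 808
{D1, D2, D3, D4, D5, D6}: service 510 + fixed 674 = 1184
No other subset beats 718.

Open D1 and D4; minimum total cost 718.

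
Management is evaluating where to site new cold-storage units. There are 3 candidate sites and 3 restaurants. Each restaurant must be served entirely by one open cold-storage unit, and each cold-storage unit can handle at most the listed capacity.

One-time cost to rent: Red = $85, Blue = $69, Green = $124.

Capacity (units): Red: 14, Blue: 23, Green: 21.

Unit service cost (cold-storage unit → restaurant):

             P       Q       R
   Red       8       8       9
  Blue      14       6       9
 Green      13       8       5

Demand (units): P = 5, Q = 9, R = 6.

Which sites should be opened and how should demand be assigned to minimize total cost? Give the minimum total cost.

Open {Blue}: P→Blue 14·5=70, Q→Blue 6·9=54, R→Blue 9·6=54.
Loads: Blue carries 20/23. Service 178; fixed 69; total 247.
Next best feasible plan costs 291.

Minimum total cost: 247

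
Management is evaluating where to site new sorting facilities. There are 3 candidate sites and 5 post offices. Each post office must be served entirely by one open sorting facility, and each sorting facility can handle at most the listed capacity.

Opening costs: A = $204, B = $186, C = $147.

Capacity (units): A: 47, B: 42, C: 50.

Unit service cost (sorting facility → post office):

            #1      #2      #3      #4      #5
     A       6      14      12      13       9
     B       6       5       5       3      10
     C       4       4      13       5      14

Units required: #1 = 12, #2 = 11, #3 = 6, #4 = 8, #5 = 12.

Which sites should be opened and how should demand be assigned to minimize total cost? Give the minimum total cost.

Minimum total cost: 525

Open {C}: #1→C 4·12=48, #2→C 4·11=44, #3→C 13·6=78, #4→C 5·8=40, #5→C 14·12=168.
Loads: C carries 49/50. Service 378; fixed 147; total 525.
Next best feasible plan costs 599.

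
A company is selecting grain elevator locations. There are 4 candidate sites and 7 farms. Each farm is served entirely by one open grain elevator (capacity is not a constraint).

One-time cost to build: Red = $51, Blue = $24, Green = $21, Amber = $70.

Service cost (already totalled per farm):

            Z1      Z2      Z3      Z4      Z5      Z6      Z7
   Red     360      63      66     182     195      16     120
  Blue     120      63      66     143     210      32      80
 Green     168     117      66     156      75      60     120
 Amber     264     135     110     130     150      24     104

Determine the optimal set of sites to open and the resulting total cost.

For any fixed open set, each farm goes to its cheapest open site; total = fixed + service.
{Blue, Green}: Z1→Blue 120, Z2→Blue 63, Z3→Blue 66, Z4→Blue 143, Z5→Green 75, Z6→Blue 32, Z7→Blue 80. Service 579; fixed 45; total 624.
{Red, Blue, Green}: service 563 + fixed 96 = 659
{Blue, Green, Amber}: service 558 + fixed 115 = 673
{Red, Blue, Green, Amber}: service 550 + fixed 166 = 716
(All 15 nonempty subsets were checked; Blue and Green is lowest.)

Open Blue and Green; minimum total cost 624.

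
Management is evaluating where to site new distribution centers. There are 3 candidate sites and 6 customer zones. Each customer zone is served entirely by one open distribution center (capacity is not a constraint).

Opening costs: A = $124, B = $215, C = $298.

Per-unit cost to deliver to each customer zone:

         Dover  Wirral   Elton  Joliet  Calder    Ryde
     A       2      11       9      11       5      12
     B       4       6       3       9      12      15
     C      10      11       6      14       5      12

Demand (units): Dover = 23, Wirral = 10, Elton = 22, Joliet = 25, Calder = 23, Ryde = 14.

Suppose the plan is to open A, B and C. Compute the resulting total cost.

Total cost: 1317

Each customer zone is assigned to its cheapest site among the open ones.
{A, B, C}: Dover→A 2·23=46, Wirral→B 6·10=60, Elton→B 3·22=66, Joliet→B 9·25=225, Calder→A 5·23=115, Ryde→A 12·14=168. Service 680; fixed 637; total 1317.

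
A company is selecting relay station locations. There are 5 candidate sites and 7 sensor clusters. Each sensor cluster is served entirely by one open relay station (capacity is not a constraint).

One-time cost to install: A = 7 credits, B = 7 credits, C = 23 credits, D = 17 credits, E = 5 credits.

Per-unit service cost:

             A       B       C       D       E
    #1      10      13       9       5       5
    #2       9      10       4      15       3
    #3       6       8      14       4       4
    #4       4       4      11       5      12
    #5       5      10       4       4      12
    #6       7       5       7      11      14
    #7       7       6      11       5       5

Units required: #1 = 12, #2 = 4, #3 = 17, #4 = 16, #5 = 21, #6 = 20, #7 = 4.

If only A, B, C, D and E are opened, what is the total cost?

Each sensor cluster is assigned to its cheapest site among the open ones.
{A, B, C, D, E}: #1→D 5·12=60, #2→E 3·4=12, #3→D 4·17=68, #4→A 4·16=64, #5→C 4·21=84, #6→B 5·20=100, #7→D 5·4=20. Service 408; fixed 59; total 467.

Total cost: 467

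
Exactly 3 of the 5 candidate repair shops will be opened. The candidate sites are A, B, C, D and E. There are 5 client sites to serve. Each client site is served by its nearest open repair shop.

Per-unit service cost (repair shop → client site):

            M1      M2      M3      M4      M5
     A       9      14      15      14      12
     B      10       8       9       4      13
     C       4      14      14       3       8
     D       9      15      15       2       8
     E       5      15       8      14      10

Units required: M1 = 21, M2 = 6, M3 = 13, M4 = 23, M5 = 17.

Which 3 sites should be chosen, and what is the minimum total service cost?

Choose B, C and D; total service cost 431.

With exactly 3 open, each client site uses its cheapest among the chosen.
{B, C, D}: M1→C 4·21=84, M2→B 8·6=48, M3→B 9·13=117, M4→D 2·23=46, M5→C 8·17=136. Service cost 431.
{B, D, E}: service cost 439
{B, C, E}: service cost 441
Among all 10 size-3 choices, {B, C, D} is lowest.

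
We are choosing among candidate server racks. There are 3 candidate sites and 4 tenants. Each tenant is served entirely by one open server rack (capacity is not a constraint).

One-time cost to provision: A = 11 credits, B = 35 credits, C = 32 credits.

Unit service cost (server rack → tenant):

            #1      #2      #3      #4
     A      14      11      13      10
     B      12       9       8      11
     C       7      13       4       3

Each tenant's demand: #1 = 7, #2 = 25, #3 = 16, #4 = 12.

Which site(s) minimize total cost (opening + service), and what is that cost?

For any fixed open set, each tenant goes to its cheapest open site; total = fixed + service.
{B, C}: #1→C 7·7=49, #2→B 9·25=225, #3→C 4·16=64, #4→C 3·12=36. Service 374; fixed 67; total 441.
{A, B, C}: service 374 + fixed 78 = 452
{A, C}: #1→C 7·7=49, #2→A 11·25=275, #3→C 4·16=64, #4→C 3·12=36. Service 424; fixed 43; total 467.
{A}: service 701 + fixed 11 = 712
No other subset beats 441.

Open B and C; minimum total cost 441.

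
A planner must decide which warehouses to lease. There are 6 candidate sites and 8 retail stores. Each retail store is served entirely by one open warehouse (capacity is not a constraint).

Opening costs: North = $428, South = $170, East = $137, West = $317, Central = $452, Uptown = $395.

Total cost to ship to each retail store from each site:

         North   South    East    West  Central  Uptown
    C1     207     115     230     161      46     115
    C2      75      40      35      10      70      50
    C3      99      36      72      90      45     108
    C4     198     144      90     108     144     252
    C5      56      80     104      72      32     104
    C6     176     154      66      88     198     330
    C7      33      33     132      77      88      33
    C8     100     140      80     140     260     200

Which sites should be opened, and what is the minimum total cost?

For any fixed open set, each retail store goes to its cheapest open site; total = fixed + service.
{South, East}: C1→South 115, C2→East 35, C3→South 36, C4→East 90, C5→South 80, C6→East 66, C7→South 33, C8→East 80. Service 535; fixed 307; total 842.
{South}: C1→South 115, C2→South 40, C3→South 36, C4→South 144, C5→South 80, C6→South 154, C7→South 33, C8→South 140. Service 742; fixed 170; total 912.
{East}: C1→East 230, C2→East 35, C3→East 72, C4→East 90, C5→East 104, C6→East 66, C7→East 132, C8→East 80. Service 809; fixed 137; total 946.
{North, South, East, West, Central, Uptown}: service 393 + fixed 1899 = 2292
No other subset beats 842.

Open South and East; minimum total cost 842.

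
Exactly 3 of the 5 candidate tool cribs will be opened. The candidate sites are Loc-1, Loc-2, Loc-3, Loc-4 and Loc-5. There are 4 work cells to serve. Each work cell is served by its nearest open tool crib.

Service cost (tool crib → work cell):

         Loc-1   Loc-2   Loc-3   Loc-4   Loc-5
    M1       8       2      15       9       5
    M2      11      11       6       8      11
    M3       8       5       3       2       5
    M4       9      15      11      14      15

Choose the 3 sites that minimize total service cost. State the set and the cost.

Choose Loc-1, Loc-2 and Loc-3; total service cost 20.

With exactly 3 open, each work cell uses its cheapest among the chosen.
{Loc-1, Loc-2, Loc-3}: M1→Loc-2 2, M2→Loc-3 6, M3→Loc-3 3, M4→Loc-1 9. Service cost 20.
{Loc-1, Loc-2, Loc-4}: service cost 21
{Loc-2, Loc-3, Loc-4}: service cost 21
Among all 10 size-3 choices, {Loc-1, Loc-2, Loc-3} is lowest.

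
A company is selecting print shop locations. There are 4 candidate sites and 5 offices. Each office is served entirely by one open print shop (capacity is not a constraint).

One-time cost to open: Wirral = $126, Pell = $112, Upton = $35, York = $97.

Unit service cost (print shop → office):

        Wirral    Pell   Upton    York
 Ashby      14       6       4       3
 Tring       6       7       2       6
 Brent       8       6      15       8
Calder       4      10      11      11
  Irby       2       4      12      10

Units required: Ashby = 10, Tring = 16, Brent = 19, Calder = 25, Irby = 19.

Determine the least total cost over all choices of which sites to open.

For any fixed open set, each office goes to its cheapest open site; total = fixed + service.
{Wirral, Upton}: Ashby→Upton 4·10=40, Tring→Upton 2·16=32, Brent→Wirral 8·19=152, Calder→Wirral 4·25=100, Irby→Wirral 2·19=38. Service 362; fixed 161; total 523.
{Wirral, Pell, Upton}: service 324 + fixed 273 = 597
{Wirral, Upton, York}: service 352 + fixed 258 = 610
{Wirral, Pell, Upton, York}: service 314 + fixed 370 = 684
(All 15 nonempty subsets were checked; Wirral and Upton is lowest.)

Minimum total cost: 523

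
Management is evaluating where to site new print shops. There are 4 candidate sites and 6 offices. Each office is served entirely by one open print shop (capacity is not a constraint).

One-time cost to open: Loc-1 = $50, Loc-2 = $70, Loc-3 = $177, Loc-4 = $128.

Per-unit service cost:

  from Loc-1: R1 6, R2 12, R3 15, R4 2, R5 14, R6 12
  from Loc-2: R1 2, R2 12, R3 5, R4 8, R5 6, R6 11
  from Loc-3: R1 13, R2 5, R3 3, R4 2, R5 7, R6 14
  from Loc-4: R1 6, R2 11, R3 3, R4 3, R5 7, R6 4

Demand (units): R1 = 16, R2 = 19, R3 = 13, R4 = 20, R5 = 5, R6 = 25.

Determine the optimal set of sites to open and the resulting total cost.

For any fixed open set, each office goes to its cheapest open site; total = fixed + service.
{Loc-4}: R1→Loc-4 6·16=96, R2→Loc-4 11·19=209, R3→Loc-4 3·13=39, R4→Loc-4 3·20=60, R5→Loc-4 7·5=35, R6→Loc-4 4·25=100. Service 539; fixed 128; total 667.
{Loc-2, Loc-4}: service 470 + fixed 198 = 668
{Loc-1, Loc-4}: R1→Loc-1 6·16=96, R2→Loc-4 11·19=209, R3→Loc-4 3·13=39, R4→Loc-1 2·20=40, R5→Loc-4 7·5=35, R6→Loc-4 4·25=100. Service 519; fixed 178; total 697.
{Loc-1, Loc-2, Loc-3, Loc-4}: service 336 + fixed 425 = 761
No other subset beats 667.

Open Loc-4 only; minimum total cost 667.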